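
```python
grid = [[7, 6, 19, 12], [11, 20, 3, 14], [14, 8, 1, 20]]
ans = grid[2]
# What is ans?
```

grid has 3 rows. Row 2 is [14, 8, 1, 20].

[14, 8, 1, 20]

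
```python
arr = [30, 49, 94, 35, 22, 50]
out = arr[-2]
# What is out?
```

arr has length 6. Negative index -2 maps to positive index 6 + (-2) = 4. arr[4] = 22.

22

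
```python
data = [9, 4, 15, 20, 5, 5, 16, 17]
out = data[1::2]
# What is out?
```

data has length 8. The slice data[1::2] selects indices [1, 3, 5, 7] (1->4, 3->20, 5->5, 7->17), giving [4, 20, 5, 17].

[4, 20, 5, 17]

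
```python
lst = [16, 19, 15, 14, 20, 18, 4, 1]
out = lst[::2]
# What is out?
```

lst has length 8. The slice lst[::2] selects indices [0, 2, 4, 6] (0->16, 2->15, 4->20, 6->4), giving [16, 15, 20, 4].

[16, 15, 20, 4]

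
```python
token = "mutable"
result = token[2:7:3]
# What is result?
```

token has length 7. The slice token[2:7:3] selects indices [2, 5] (2->'t', 5->'l'), giving 'tl'.

'tl'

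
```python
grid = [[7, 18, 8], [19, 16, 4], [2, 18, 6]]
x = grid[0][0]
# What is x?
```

grid[0] = [7, 18, 8]. Taking column 0 of that row yields 7.

7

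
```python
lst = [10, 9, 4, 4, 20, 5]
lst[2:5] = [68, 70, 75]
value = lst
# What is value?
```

lst starts as [10, 9, 4, 4, 20, 5] (length 6). The slice lst[2:5] covers indices [2, 3, 4] with values [4, 4, 20]. Replacing that slice with [68, 70, 75] (same length) produces [10, 9, 68, 70, 75, 5].

[10, 9, 68, 70, 75, 5]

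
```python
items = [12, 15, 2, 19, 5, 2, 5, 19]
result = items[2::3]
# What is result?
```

items has length 8. The slice items[2::3] selects indices [2, 5] (2->2, 5->2), giving [2, 2].

[2, 2]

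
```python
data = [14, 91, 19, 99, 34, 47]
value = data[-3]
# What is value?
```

data has length 6. Negative index -3 maps to positive index 6 + (-3) = 3. data[3] = 99.

99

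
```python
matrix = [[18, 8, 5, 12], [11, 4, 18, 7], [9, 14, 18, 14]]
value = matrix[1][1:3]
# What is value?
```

matrix[1] = [11, 4, 18, 7]. matrix[1] has length 4. The slice matrix[1][1:3] selects indices [1, 2] (1->4, 2->18), giving [4, 18].

[4, 18]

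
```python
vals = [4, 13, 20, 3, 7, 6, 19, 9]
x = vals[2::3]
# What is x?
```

vals has length 8. The slice vals[2::3] selects indices [2, 5] (2->20, 5->6), giving [20, 6].

[20, 6]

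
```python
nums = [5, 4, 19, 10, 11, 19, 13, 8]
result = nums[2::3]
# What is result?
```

nums has length 8. The slice nums[2::3] selects indices [2, 5] (2->19, 5->19), giving [19, 19].

[19, 19]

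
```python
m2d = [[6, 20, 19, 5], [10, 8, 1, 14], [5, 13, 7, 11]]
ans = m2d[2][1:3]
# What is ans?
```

m2d[2] = [5, 13, 7, 11]. m2d[2] has length 4. The slice m2d[2][1:3] selects indices [1, 2] (1->13, 2->7), giving [13, 7].

[13, 7]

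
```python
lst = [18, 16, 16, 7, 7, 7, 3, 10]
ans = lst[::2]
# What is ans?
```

lst has length 8. The slice lst[::2] selects indices [0, 2, 4, 6] (0->18, 2->16, 4->7, 6->3), giving [18, 16, 7, 3].

[18, 16, 7, 3]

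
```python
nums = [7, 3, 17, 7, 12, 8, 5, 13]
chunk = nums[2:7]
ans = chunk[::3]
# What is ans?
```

nums has length 8. The slice nums[2:7] selects indices [2, 3, 4, 5, 6] (2->17, 3->7, 4->12, 5->8, 6->5), giving [17, 7, 12, 8, 5]. So chunk = [17, 7, 12, 8, 5]. chunk has length 5. The slice chunk[::3] selects indices [0, 3] (0->17, 3->8), giving [17, 8].

[17, 8]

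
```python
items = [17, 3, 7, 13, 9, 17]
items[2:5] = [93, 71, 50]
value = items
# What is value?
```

items starts as [17, 3, 7, 13, 9, 17] (length 6). The slice items[2:5] covers indices [2, 3, 4] with values [7, 13, 9]. Replacing that slice with [93, 71, 50] (same length) produces [17, 3, 93, 71, 50, 17].

[17, 3, 93, 71, 50, 17]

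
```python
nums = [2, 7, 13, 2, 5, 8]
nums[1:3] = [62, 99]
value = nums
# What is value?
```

nums starts as [2, 7, 13, 2, 5, 8] (length 6). The slice nums[1:3] covers indices [1, 2] with values [7, 13]. Replacing that slice with [62, 99] (same length) produces [2, 62, 99, 2, 5, 8].

[2, 62, 99, 2, 5, 8]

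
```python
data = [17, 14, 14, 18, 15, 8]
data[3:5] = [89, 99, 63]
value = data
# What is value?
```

data starts as [17, 14, 14, 18, 15, 8] (length 6). The slice data[3:5] covers indices [3, 4] with values [18, 15]. Replacing that slice with [89, 99, 63] (different length) produces [17, 14, 14, 89, 99, 63, 8].

[17, 14, 14, 89, 99, 63, 8]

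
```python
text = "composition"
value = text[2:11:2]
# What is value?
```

text has length 11. The slice text[2:11:2] selects indices [2, 4, 6, 8, 10] (2->'m', 4->'o', 6->'i', 8->'i', 10->'n'), giving 'moiin'.

'moiin'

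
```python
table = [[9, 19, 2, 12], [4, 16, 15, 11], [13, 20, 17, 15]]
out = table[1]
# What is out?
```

table has 3 rows. Row 1 is [4, 16, 15, 11].

[4, 16, 15, 11]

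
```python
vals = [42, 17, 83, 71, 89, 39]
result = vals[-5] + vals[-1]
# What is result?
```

vals has length 6. Negative index -5 maps to positive index 6 + (-5) = 1. vals[1] = 17.
vals has length 6. Negative index -1 maps to positive index 6 + (-1) = 5. vals[5] = 39.
Sum: 17 + 39 = 56.

56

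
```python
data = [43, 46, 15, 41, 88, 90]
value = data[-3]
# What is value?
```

data has length 6. Negative index -3 maps to positive index 6 + (-3) = 3. data[3] = 41.

41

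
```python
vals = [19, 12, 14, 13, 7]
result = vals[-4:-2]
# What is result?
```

vals has length 5. The slice vals[-4:-2] selects indices [1, 2] (1->12, 2->14), giving [12, 14].

[12, 14]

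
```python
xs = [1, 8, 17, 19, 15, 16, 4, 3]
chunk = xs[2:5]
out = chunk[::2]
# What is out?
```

xs has length 8. The slice xs[2:5] selects indices [2, 3, 4] (2->17, 3->19, 4->15), giving [17, 19, 15]. So chunk = [17, 19, 15]. chunk has length 3. The slice chunk[::2] selects indices [0, 2] (0->17, 2->15), giving [17, 15].

[17, 15]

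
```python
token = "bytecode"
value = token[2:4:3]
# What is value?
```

token has length 8. The slice token[2:4:3] selects indices [2] (2->'t'), giving 't'.

't'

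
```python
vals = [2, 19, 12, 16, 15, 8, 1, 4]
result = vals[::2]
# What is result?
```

vals has length 8. The slice vals[::2] selects indices [0, 2, 4, 6] (0->2, 2->12, 4->15, 6->1), giving [2, 12, 15, 1].

[2, 12, 15, 1]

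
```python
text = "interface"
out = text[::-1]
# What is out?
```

text has length 9. The slice text[::-1] selects indices [8, 7, 6, 5, 4, 3, 2, 1, 0] (8->'e', 7->'c', 6->'a', 5->'f', 4->'r', 3->'e', 2->'t', 1->'n', 0->'i'), giving 'ecafretni'.

'ecafretni'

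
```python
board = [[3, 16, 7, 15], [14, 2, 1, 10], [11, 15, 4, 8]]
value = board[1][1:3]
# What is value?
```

board[1] = [14, 2, 1, 10]. board[1] has length 4. The slice board[1][1:3] selects indices [1, 2] (1->2, 2->1), giving [2, 1].

[2, 1]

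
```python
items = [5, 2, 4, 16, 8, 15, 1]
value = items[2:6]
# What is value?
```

items has length 7. The slice items[2:6] selects indices [2, 3, 4, 5] (2->4, 3->16, 4->8, 5->15), giving [4, 16, 8, 15].

[4, 16, 8, 15]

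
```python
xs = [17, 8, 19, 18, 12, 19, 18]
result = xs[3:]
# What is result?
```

xs has length 7. The slice xs[3:] selects indices [3, 4, 5, 6] (3->18, 4->12, 5->19, 6->18), giving [18, 12, 19, 18].

[18, 12, 19, 18]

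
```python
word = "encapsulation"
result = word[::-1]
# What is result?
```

word has length 13. The slice word[::-1] selects indices [12, 11, 10, 9, 8, 7, 6, 5, 4, 3, 2, 1, 0] (12->'n', 11->'o', 10->'i', 9->'t', 8->'a', 7->'l', 6->'u', 5->'s', 4->'p', 3->'a', 2->'c', 1->'n', 0->'e'), giving 'noitaluspacne'.

'noitaluspacne'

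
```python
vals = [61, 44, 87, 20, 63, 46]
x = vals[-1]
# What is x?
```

vals has length 6. Negative index -1 maps to positive index 6 + (-1) = 5. vals[5] = 46.

46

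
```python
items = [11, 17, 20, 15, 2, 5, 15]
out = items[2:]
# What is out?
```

items has length 7. The slice items[2:] selects indices [2, 3, 4, 5, 6] (2->20, 3->15, 4->2, 5->5, 6->15), giving [20, 15, 2, 5, 15].

[20, 15, 2, 5, 15]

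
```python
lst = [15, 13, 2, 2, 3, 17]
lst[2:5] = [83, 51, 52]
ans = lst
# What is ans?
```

lst starts as [15, 13, 2, 2, 3, 17] (length 6). The slice lst[2:5] covers indices [2, 3, 4] with values [2, 2, 3]. Replacing that slice with [83, 51, 52] (same length) produces [15, 13, 83, 51, 52, 17].

[15, 13, 83, 51, 52, 17]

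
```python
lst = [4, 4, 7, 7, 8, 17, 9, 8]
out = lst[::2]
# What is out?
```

lst has length 8. The slice lst[::2] selects indices [0, 2, 4, 6] (0->4, 2->7, 4->8, 6->9), giving [4, 7, 8, 9].

[4, 7, 8, 9]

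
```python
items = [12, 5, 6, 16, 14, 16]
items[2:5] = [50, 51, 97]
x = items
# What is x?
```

items starts as [12, 5, 6, 16, 14, 16] (length 6). The slice items[2:5] covers indices [2, 3, 4] with values [6, 16, 14]. Replacing that slice with [50, 51, 97] (same length) produces [12, 5, 50, 51, 97, 16].

[12, 5, 50, 51, 97, 16]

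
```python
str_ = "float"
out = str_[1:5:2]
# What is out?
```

str_ has length 5. The slice str_[1:5:2] selects indices [1, 3] (1->'l', 3->'a'), giving 'la'.

'la'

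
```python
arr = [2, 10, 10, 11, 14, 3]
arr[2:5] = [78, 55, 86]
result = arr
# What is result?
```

arr starts as [2, 10, 10, 11, 14, 3] (length 6). The slice arr[2:5] covers indices [2, 3, 4] with values [10, 11, 14]. Replacing that slice with [78, 55, 86] (same length) produces [2, 10, 78, 55, 86, 3].

[2, 10, 78, 55, 86, 3]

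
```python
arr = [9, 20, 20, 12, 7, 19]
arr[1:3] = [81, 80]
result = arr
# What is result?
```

arr starts as [9, 20, 20, 12, 7, 19] (length 6). The slice arr[1:3] covers indices [1, 2] with values [20, 20]. Replacing that slice with [81, 80] (same length) produces [9, 81, 80, 12, 7, 19].

[9, 81, 80, 12, 7, 19]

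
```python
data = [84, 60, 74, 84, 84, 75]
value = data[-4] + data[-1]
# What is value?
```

data has length 6. Negative index -4 maps to positive index 6 + (-4) = 2. data[2] = 74.
data has length 6. Negative index -1 maps to positive index 6 + (-1) = 5. data[5] = 75.
Sum: 74 + 75 = 149.

149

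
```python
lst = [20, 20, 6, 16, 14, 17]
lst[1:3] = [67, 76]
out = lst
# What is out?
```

lst starts as [20, 20, 6, 16, 14, 17] (length 6). The slice lst[1:3] covers indices [1, 2] with values [20, 6]. Replacing that slice with [67, 76] (same length) produces [20, 67, 76, 16, 14, 17].

[20, 67, 76, 16, 14, 17]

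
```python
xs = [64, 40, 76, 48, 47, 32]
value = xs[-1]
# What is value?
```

xs has length 6. Negative index -1 maps to positive index 6 + (-1) = 5. xs[5] = 32.

32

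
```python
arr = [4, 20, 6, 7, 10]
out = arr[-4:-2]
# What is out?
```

arr has length 5. The slice arr[-4:-2] selects indices [1, 2] (1->20, 2->6), giving [20, 6].

[20, 6]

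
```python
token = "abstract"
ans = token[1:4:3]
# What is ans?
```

token has length 8. The slice token[1:4:3] selects indices [1] (1->'b'), giving 'b'.

'b'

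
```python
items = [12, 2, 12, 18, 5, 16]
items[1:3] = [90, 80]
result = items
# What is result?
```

items starts as [12, 2, 12, 18, 5, 16] (length 6). The slice items[1:3] covers indices [1, 2] with values [2, 12]. Replacing that slice with [90, 80] (same length) produces [12, 90, 80, 18, 5, 16].

[12, 90, 80, 18, 5, 16]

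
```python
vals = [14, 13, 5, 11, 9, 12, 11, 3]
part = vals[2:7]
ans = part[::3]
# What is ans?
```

vals has length 8. The slice vals[2:7] selects indices [2, 3, 4, 5, 6] (2->5, 3->11, 4->9, 5->12, 6->11), giving [5, 11, 9, 12, 11]. So part = [5, 11, 9, 12, 11]. part has length 5. The slice part[::3] selects indices [0, 3] (0->5, 3->12), giving [5, 12].

[5, 12]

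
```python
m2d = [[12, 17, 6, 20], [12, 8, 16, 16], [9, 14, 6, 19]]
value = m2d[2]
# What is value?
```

m2d has 3 rows. Row 2 is [9, 14, 6, 19].

[9, 14, 6, 19]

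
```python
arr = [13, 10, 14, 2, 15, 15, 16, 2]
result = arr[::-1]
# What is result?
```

arr has length 8. The slice arr[::-1] selects indices [7, 6, 5, 4, 3, 2, 1, 0] (7->2, 6->16, 5->15, 4->15, 3->2, 2->14, 1->10, 0->13), giving [2, 16, 15, 15, 2, 14, 10, 13].

[2, 16, 15, 15, 2, 14, 10, 13]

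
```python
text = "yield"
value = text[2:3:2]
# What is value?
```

text has length 5. The slice text[2:3:2] selects indices [2] (2->'e'), giving 'e'.

'e'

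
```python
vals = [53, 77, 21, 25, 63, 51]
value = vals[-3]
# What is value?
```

vals has length 6. Negative index -3 maps to positive index 6 + (-3) = 3. vals[3] = 25.

25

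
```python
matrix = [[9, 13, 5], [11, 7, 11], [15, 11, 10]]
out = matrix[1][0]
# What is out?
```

matrix[1] = [11, 7, 11]. Taking column 0 of that row yields 11.

11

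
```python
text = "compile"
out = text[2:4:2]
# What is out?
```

text has length 7. The slice text[2:4:2] selects indices [2] (2->'m'), giving 'm'.

'm'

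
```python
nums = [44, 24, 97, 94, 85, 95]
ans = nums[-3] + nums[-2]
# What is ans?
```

nums has length 6. Negative index -3 maps to positive index 6 + (-3) = 3. nums[3] = 94.
nums has length 6. Negative index -2 maps to positive index 6 + (-2) = 4. nums[4] = 85.
Sum: 94 + 85 = 179.

179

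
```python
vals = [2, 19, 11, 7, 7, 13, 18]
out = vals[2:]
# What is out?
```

vals has length 7. The slice vals[2:] selects indices [2, 3, 4, 5, 6] (2->11, 3->7, 4->7, 5->13, 6->18), giving [11, 7, 7, 13, 18].

[11, 7, 7, 13, 18]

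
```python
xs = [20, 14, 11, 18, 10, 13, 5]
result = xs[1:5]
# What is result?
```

xs has length 7. The slice xs[1:5] selects indices [1, 2, 3, 4] (1->14, 2->11, 3->18, 4->10), giving [14, 11, 18, 10].

[14, 11, 18, 10]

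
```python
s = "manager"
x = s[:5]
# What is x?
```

s has length 7. The slice s[:5] selects indices [0, 1, 2, 3, 4] (0->'m', 1->'a', 2->'n', 3->'a', 4->'g'), giving 'manag'.

'manag'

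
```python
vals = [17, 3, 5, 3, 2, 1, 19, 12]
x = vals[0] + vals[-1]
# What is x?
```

vals has length 8. vals[0] = 17.
vals has length 8. Negative index -1 maps to positive index 8 + (-1) = 7. vals[7] = 12.
Sum: 17 + 12 = 29.

29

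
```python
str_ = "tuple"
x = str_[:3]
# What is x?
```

str_ has length 5. The slice str_[:3] selects indices [0, 1, 2] (0->'t', 1->'u', 2->'p'), giving 'tup'.

'tup'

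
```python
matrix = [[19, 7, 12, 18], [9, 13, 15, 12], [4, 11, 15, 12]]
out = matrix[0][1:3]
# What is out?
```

matrix[0] = [19, 7, 12, 18]. matrix[0] has length 4. The slice matrix[0][1:3] selects indices [1, 2] (1->7, 2->12), giving [7, 12].

[7, 12]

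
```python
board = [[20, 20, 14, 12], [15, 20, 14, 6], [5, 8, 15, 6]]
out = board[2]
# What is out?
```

board has 3 rows. Row 2 is [5, 8, 15, 6].

[5, 8, 15, 6]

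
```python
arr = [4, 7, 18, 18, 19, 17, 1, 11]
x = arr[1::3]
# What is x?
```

arr has length 8. The slice arr[1::3] selects indices [1, 4, 7] (1->7, 4->19, 7->11), giving [7, 19, 11].

[7, 19, 11]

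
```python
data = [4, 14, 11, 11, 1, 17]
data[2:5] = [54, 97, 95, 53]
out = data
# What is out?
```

data starts as [4, 14, 11, 11, 1, 17] (length 6). The slice data[2:5] covers indices [2, 3, 4] with values [11, 11, 1]. Replacing that slice with [54, 97, 95, 53] (different length) produces [4, 14, 54, 97, 95, 53, 17].

[4, 14, 54, 97, 95, 53, 17]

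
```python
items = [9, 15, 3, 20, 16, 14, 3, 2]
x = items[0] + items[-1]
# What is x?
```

items has length 8. items[0] = 9.
items has length 8. Negative index -1 maps to positive index 8 + (-1) = 7. items[7] = 2.
Sum: 9 + 2 = 11.

11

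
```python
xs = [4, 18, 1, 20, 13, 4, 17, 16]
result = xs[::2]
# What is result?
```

xs has length 8. The slice xs[::2] selects indices [0, 2, 4, 6] (0->4, 2->1, 4->13, 6->17), giving [4, 1, 13, 17].

[4, 1, 13, 17]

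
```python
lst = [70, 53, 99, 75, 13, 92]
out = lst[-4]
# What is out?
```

lst has length 6. Negative index -4 maps to positive index 6 + (-4) = 2. lst[2] = 99.

99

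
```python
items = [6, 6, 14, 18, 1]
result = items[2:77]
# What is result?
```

items has length 5. The slice items[2:77] selects indices [2, 3, 4] (2->14, 3->18, 4->1), giving [14, 18, 1].

[14, 18, 1]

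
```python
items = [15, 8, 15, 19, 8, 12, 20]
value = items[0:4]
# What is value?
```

items has length 7. The slice items[0:4] selects indices [0, 1, 2, 3] (0->15, 1->8, 2->15, 3->19), giving [15, 8, 15, 19].

[15, 8, 15, 19]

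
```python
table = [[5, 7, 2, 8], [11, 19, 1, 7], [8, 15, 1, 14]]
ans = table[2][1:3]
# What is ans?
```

table[2] = [8, 15, 1, 14]. table[2] has length 4. The slice table[2][1:3] selects indices [1, 2] (1->15, 2->1), giving [15, 1].

[15, 1]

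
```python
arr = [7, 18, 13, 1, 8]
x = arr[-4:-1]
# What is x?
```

arr has length 5. The slice arr[-4:-1] selects indices [1, 2, 3] (1->18, 2->13, 3->1), giving [18, 13, 1].

[18, 13, 1]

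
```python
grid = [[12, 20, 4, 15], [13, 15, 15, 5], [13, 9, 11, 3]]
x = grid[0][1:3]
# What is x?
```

grid[0] = [12, 20, 4, 15]. grid[0] has length 4. The slice grid[0][1:3] selects indices [1, 2] (1->20, 2->4), giving [20, 4].

[20, 4]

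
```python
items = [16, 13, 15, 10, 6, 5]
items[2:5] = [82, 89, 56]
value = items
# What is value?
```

items starts as [16, 13, 15, 10, 6, 5] (length 6). The slice items[2:5] covers indices [2, 3, 4] with values [15, 10, 6]. Replacing that slice with [82, 89, 56] (same length) produces [16, 13, 82, 89, 56, 5].

[16, 13, 82, 89, 56, 5]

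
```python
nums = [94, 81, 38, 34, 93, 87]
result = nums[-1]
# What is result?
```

nums has length 6. Negative index -1 maps to positive index 6 + (-1) = 5. nums[5] = 87.

87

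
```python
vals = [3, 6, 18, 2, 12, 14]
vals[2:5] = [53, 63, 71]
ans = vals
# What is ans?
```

vals starts as [3, 6, 18, 2, 12, 14] (length 6). The slice vals[2:5] covers indices [2, 3, 4] with values [18, 2, 12]. Replacing that slice with [53, 63, 71] (same length) produces [3, 6, 53, 63, 71, 14].

[3, 6, 53, 63, 71, 14]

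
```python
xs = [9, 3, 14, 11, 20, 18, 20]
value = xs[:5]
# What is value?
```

xs has length 7. The slice xs[:5] selects indices [0, 1, 2, 3, 4] (0->9, 1->3, 2->14, 3->11, 4->20), giving [9, 3, 14, 11, 20].

[9, 3, 14, 11, 20]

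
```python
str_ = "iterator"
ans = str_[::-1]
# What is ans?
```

str_ has length 8. The slice str_[::-1] selects indices [7, 6, 5, 4, 3, 2, 1, 0] (7->'r', 6->'o', 5->'t', 4->'a', 3->'r', 2->'e', 1->'t', 0->'i'), giving 'rotareti'.

'rotareti'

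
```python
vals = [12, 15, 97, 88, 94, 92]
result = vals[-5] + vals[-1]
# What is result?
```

vals has length 6. Negative index -5 maps to positive index 6 + (-5) = 1. vals[1] = 15.
vals has length 6. Negative index -1 maps to positive index 6 + (-1) = 5. vals[5] = 92.
Sum: 15 + 92 = 107.

107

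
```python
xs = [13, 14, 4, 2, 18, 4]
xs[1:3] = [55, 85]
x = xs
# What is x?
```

xs starts as [13, 14, 4, 2, 18, 4] (length 6). The slice xs[1:3] covers indices [1, 2] with values [14, 4]. Replacing that slice with [55, 85] (same length) produces [13, 55, 85, 2, 18, 4].

[13, 55, 85, 2, 18, 4]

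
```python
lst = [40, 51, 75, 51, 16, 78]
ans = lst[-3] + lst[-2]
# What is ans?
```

lst has length 6. Negative index -3 maps to positive index 6 + (-3) = 3. lst[3] = 51.
lst has length 6. Negative index -2 maps to positive index 6 + (-2) = 4. lst[4] = 16.
Sum: 51 + 16 = 67.

67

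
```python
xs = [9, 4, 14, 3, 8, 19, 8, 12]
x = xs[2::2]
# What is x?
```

xs has length 8. The slice xs[2::2] selects indices [2, 4, 6] (2->14, 4->8, 6->8), giving [14, 8, 8].

[14, 8, 8]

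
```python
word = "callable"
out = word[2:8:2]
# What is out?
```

word has length 8. The slice word[2:8:2] selects indices [2, 4, 6] (2->'l', 4->'a', 6->'l'), giving 'lal'.

'lal'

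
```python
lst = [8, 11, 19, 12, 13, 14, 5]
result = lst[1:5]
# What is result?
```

lst has length 7. The slice lst[1:5] selects indices [1, 2, 3, 4] (1->11, 2->19, 3->12, 4->13), giving [11, 19, 12, 13].

[11, 19, 12, 13]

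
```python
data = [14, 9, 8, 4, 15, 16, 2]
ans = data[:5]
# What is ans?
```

data has length 7. The slice data[:5] selects indices [0, 1, 2, 3, 4] (0->14, 1->9, 2->8, 3->4, 4->15), giving [14, 9, 8, 4, 15].

[14, 9, 8, 4, 15]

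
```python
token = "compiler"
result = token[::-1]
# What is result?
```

token has length 8. The slice token[::-1] selects indices [7, 6, 5, 4, 3, 2, 1, 0] (7->'r', 6->'e', 5->'l', 4->'i', 3->'p', 2->'m', 1->'o', 0->'c'), giving 'relipmoc'.

'relipmoc'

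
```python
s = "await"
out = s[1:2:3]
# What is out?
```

s has length 5. The slice s[1:2:3] selects indices [1] (1->'w'), giving 'w'.

'w'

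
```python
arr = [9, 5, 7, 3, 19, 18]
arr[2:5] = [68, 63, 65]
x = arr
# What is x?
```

arr starts as [9, 5, 7, 3, 19, 18] (length 6). The slice arr[2:5] covers indices [2, 3, 4] with values [7, 3, 19]. Replacing that slice with [68, 63, 65] (same length) produces [9, 5, 68, 63, 65, 18].

[9, 5, 68, 63, 65, 18]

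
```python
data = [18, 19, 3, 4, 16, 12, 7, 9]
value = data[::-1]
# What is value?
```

data has length 8. The slice data[::-1] selects indices [7, 6, 5, 4, 3, 2, 1, 0] (7->9, 6->7, 5->12, 4->16, 3->4, 2->3, 1->19, 0->18), giving [9, 7, 12, 16, 4, 3, 19, 18].

[9, 7, 12, 16, 4, 3, 19, 18]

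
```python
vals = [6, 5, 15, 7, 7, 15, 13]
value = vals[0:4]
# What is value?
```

vals has length 7. The slice vals[0:4] selects indices [0, 1, 2, 3] (0->6, 1->5, 2->15, 3->7), giving [6, 5, 15, 7].

[6, 5, 15, 7]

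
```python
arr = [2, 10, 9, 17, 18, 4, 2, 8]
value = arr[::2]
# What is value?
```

arr has length 8. The slice arr[::2] selects indices [0, 2, 4, 6] (0->2, 2->9, 4->18, 6->2), giving [2, 9, 18, 2].

[2, 9, 18, 2]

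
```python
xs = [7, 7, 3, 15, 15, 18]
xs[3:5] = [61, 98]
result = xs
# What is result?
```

xs starts as [7, 7, 3, 15, 15, 18] (length 6). The slice xs[3:5] covers indices [3, 4] with values [15, 15]. Replacing that slice with [61, 98] (same length) produces [7, 7, 3, 61, 98, 18].

[7, 7, 3, 61, 98, 18]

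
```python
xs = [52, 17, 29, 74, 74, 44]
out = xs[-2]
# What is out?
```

xs has length 6. Negative index -2 maps to positive index 6 + (-2) = 4. xs[4] = 74.

74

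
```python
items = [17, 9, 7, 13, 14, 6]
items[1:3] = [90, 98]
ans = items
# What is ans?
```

items starts as [17, 9, 7, 13, 14, 6] (length 6). The slice items[1:3] covers indices [1, 2] with values [9, 7]. Replacing that slice with [90, 98] (same length) produces [17, 90, 98, 13, 14, 6].

[17, 90, 98, 13, 14, 6]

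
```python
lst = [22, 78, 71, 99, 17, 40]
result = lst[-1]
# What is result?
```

lst has length 6. Negative index -1 maps to positive index 6 + (-1) = 5. lst[5] = 40.

40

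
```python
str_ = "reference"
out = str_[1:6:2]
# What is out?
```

str_ has length 9. The slice str_[1:6:2] selects indices [1, 3, 5] (1->'e', 3->'e', 5->'e'), giving 'eee'.

'eee'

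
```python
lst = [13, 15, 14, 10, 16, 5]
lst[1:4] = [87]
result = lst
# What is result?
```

lst starts as [13, 15, 14, 10, 16, 5] (length 6). The slice lst[1:4] covers indices [1, 2, 3] with values [15, 14, 10]. Replacing that slice with [87] (different length) produces [13, 87, 16, 5].

[13, 87, 16, 5]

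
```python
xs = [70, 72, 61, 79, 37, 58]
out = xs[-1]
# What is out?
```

xs has length 6. Negative index -1 maps to positive index 6 + (-1) = 5. xs[5] = 58.

58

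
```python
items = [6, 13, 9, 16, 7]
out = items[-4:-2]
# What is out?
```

items has length 5. The slice items[-4:-2] selects indices [1, 2] (1->13, 2->9), giving [13, 9].

[13, 9]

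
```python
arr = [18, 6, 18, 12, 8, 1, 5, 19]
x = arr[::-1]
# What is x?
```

arr has length 8. The slice arr[::-1] selects indices [7, 6, 5, 4, 3, 2, 1, 0] (7->19, 6->5, 5->1, 4->8, 3->12, 2->18, 1->6, 0->18), giving [19, 5, 1, 8, 12, 18, 6, 18].

[19, 5, 1, 8, 12, 18, 6, 18]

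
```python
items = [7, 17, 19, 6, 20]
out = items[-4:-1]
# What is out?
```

items has length 5. The slice items[-4:-1] selects indices [1, 2, 3] (1->17, 2->19, 3->6), giving [17, 19, 6].

[17, 19, 6]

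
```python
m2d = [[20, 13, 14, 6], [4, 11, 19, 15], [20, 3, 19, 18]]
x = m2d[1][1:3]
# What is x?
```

m2d[1] = [4, 11, 19, 15]. m2d[1] has length 4. The slice m2d[1][1:3] selects indices [1, 2] (1->11, 2->19), giving [11, 19].

[11, 19]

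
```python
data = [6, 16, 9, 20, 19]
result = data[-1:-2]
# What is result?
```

data has length 5. The slice data[-1:-2] resolves to an empty index range, so the result is [].

[]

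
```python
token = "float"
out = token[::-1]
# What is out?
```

token has length 5. The slice token[::-1] selects indices [4, 3, 2, 1, 0] (4->'t', 3->'a', 2->'o', 1->'l', 0->'f'), giving 'taolf'.

'taolf'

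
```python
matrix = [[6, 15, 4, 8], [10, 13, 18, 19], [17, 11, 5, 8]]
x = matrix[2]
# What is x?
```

matrix has 3 rows. Row 2 is [17, 11, 5, 8].

[17, 11, 5, 8]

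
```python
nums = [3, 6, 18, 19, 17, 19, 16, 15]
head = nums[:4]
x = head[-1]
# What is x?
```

nums has length 8. The slice nums[:4] selects indices [0, 1, 2, 3] (0->3, 1->6, 2->18, 3->19), giving [3, 6, 18, 19]. So head = [3, 6, 18, 19]. Then head[-1] = 19.

19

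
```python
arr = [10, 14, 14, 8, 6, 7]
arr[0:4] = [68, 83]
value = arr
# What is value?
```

arr starts as [10, 14, 14, 8, 6, 7] (length 6). The slice arr[0:4] covers indices [0, 1, 2, 3] with values [10, 14, 14, 8]. Replacing that slice with [68, 83] (different length) produces [68, 83, 6, 7].

[68, 83, 6, 7]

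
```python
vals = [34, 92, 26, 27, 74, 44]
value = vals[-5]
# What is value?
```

vals has length 6. Negative index -5 maps to positive index 6 + (-5) = 1. vals[1] = 92.

92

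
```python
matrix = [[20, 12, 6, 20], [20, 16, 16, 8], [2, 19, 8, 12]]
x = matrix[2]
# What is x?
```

matrix has 3 rows. Row 2 is [2, 19, 8, 12].

[2, 19, 8, 12]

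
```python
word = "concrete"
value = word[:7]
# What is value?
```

word has length 8. The slice word[:7] selects indices [0, 1, 2, 3, 4, 5, 6] (0->'c', 1->'o', 2->'n', 3->'c', 4->'r', 5->'e', 6->'t'), giving 'concret'.

'concret'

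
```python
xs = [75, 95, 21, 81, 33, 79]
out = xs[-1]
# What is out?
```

xs has length 6. Negative index -1 maps to positive index 6 + (-1) = 5. xs[5] = 79.

79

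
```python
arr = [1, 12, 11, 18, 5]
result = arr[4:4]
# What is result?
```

arr has length 5. The slice arr[4:4] resolves to an empty index range, so the result is [].

[]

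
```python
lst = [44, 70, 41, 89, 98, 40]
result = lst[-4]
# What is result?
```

lst has length 6. Negative index -4 maps to positive index 6 + (-4) = 2. lst[2] = 41.

41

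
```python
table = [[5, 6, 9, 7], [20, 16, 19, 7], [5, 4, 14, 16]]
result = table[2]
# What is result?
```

table has 3 rows. Row 2 is [5, 4, 14, 16].

[5, 4, 14, 16]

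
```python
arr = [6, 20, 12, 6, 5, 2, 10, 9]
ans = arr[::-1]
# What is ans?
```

arr has length 8. The slice arr[::-1] selects indices [7, 6, 5, 4, 3, 2, 1, 0] (7->9, 6->10, 5->2, 4->5, 3->6, 2->12, 1->20, 0->6), giving [9, 10, 2, 5, 6, 12, 20, 6].

[9, 10, 2, 5, 6, 12, 20, 6]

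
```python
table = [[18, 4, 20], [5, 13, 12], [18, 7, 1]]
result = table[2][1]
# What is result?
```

table[2] = [18, 7, 1]. Taking column 1 of that row yields 7.

7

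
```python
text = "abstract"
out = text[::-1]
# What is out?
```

text has length 8. The slice text[::-1] selects indices [7, 6, 5, 4, 3, 2, 1, 0] (7->'t', 6->'c', 5->'a', 4->'r', 3->'t', 2->'s', 1->'b', 0->'a'), giving 'tcartsba'.

'tcartsba'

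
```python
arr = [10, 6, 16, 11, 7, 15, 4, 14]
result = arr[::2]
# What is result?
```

arr has length 8. The slice arr[::2] selects indices [0, 2, 4, 6] (0->10, 2->16, 4->7, 6->4), giving [10, 16, 7, 4].

[10, 16, 7, 4]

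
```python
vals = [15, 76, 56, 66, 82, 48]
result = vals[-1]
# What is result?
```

vals has length 6. Negative index -1 maps to positive index 6 + (-1) = 5. vals[5] = 48.

48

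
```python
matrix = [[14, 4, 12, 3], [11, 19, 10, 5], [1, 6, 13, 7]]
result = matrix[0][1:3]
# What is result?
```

matrix[0] = [14, 4, 12, 3]. matrix[0] has length 4. The slice matrix[0][1:3] selects indices [1, 2] (1->4, 2->12), giving [4, 12].

[4, 12]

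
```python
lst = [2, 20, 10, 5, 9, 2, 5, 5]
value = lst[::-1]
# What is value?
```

lst has length 8. The slice lst[::-1] selects indices [7, 6, 5, 4, 3, 2, 1, 0] (7->5, 6->5, 5->2, 4->9, 3->5, 2->10, 1->20, 0->2), giving [5, 5, 2, 9, 5, 10, 20, 2].

[5, 5, 2, 9, 5, 10, 20, 2]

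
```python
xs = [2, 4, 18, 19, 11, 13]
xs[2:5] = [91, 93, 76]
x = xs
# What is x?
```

xs starts as [2, 4, 18, 19, 11, 13] (length 6). The slice xs[2:5] covers indices [2, 3, 4] with values [18, 19, 11]. Replacing that slice with [91, 93, 76] (same length) produces [2, 4, 91, 93, 76, 13].

[2, 4, 91, 93, 76, 13]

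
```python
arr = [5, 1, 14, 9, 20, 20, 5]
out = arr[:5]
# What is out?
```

arr has length 7. The slice arr[:5] selects indices [0, 1, 2, 3, 4] (0->5, 1->1, 2->14, 3->9, 4->20), giving [5, 1, 14, 9, 20].

[5, 1, 14, 9, 20]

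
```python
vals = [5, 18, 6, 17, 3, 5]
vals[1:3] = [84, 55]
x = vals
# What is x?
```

vals starts as [5, 18, 6, 17, 3, 5] (length 6). The slice vals[1:3] covers indices [1, 2] with values [18, 6]. Replacing that slice with [84, 55] (same length) produces [5, 84, 55, 17, 3, 5].

[5, 84, 55, 17, 3, 5]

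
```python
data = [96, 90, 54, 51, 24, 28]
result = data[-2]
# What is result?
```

data has length 6. Negative index -2 maps to positive index 6 + (-2) = 4. data[4] = 24.

24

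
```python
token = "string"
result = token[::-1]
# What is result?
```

token has length 6. The slice token[::-1] selects indices [5, 4, 3, 2, 1, 0] (5->'g', 4->'n', 3->'i', 2->'r', 1->'t', 0->'s'), giving 'gnirts'.

'gnirts'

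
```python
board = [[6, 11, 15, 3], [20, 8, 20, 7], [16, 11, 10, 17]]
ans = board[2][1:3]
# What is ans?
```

board[2] = [16, 11, 10, 17]. board[2] has length 4. The slice board[2][1:3] selects indices [1, 2] (1->11, 2->10), giving [11, 10].

[11, 10]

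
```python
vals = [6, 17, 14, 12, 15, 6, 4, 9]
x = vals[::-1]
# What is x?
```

vals has length 8. The slice vals[::-1] selects indices [7, 6, 5, 4, 3, 2, 1, 0] (7->9, 6->4, 5->6, 4->15, 3->12, 2->14, 1->17, 0->6), giving [9, 4, 6, 15, 12, 14, 17, 6].

[9, 4, 6, 15, 12, 14, 17, 6]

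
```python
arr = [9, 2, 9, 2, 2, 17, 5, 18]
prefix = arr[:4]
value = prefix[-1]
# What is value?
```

arr has length 8. The slice arr[:4] selects indices [0, 1, 2, 3] (0->9, 1->2, 2->9, 3->2), giving [9, 2, 9, 2]. So prefix = [9, 2, 9, 2]. Then prefix[-1] = 2.

2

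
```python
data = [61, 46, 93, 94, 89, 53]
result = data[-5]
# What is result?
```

data has length 6. Negative index -5 maps to positive index 6 + (-5) = 1. data[1] = 46.

46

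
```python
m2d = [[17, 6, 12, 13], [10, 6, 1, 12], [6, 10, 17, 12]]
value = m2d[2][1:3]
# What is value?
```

m2d[2] = [6, 10, 17, 12]. m2d[2] has length 4. The slice m2d[2][1:3] selects indices [1, 2] (1->10, 2->17), giving [10, 17].

[10, 17]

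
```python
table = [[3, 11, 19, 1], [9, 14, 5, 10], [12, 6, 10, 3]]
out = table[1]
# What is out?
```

table has 3 rows. Row 1 is [9, 14, 5, 10].

[9, 14, 5, 10]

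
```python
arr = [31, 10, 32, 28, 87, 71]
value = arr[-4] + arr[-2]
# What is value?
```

arr has length 6. Negative index -4 maps to positive index 6 + (-4) = 2. arr[2] = 32.
arr has length 6. Negative index -2 maps to positive index 6 + (-2) = 4. arr[4] = 87.
Sum: 32 + 87 = 119.

119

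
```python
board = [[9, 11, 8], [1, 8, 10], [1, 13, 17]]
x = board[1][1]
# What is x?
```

board[1] = [1, 8, 10]. Taking column 1 of that row yields 8.

8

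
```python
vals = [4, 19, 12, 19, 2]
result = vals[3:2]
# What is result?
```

vals has length 5. The slice vals[3:2] resolves to an empty index range, so the result is [].

[]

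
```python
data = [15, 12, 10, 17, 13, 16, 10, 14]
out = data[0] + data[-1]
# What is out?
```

data has length 8. data[0] = 15.
data has length 8. Negative index -1 maps to positive index 8 + (-1) = 7. data[7] = 14.
Sum: 15 + 14 = 29.

29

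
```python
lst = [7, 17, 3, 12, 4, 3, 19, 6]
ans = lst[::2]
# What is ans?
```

lst has length 8. The slice lst[::2] selects indices [0, 2, 4, 6] (0->7, 2->3, 4->4, 6->19), giving [7, 3, 4, 19].

[7, 3, 4, 19]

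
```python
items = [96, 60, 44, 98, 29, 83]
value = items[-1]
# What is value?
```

items has length 6. Negative index -1 maps to positive index 6 + (-1) = 5. items[5] = 83.

83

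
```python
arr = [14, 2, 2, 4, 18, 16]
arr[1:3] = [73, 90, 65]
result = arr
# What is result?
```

arr starts as [14, 2, 2, 4, 18, 16] (length 6). The slice arr[1:3] covers indices [1, 2] with values [2, 2]. Replacing that slice with [73, 90, 65] (different length) produces [14, 73, 90, 65, 4, 18, 16].

[14, 73, 90, 65, 4, 18, 16]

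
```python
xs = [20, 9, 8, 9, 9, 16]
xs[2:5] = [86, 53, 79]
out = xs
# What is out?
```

xs starts as [20, 9, 8, 9, 9, 16] (length 6). The slice xs[2:5] covers indices [2, 3, 4] with values [8, 9, 9]. Replacing that slice with [86, 53, 79] (same length) produces [20, 9, 86, 53, 79, 16].

[20, 9, 86, 53, 79, 16]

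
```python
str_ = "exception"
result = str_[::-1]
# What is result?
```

str_ has length 9. The slice str_[::-1] selects indices [8, 7, 6, 5, 4, 3, 2, 1, 0] (8->'n', 7->'o', 6->'i', 5->'t', 4->'p', 3->'e', 2->'c', 1->'x', 0->'e'), giving 'noitpecxe'.

'noitpecxe'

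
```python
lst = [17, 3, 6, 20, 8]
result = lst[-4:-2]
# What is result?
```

lst has length 5. The slice lst[-4:-2] selects indices [1, 2] (1->3, 2->6), giving [3, 6].

[3, 6]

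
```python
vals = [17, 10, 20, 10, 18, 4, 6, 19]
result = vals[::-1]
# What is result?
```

vals has length 8. The slice vals[::-1] selects indices [7, 6, 5, 4, 3, 2, 1, 0] (7->19, 6->6, 5->4, 4->18, 3->10, 2->20, 1->10, 0->17), giving [19, 6, 4, 18, 10, 20, 10, 17].

[19, 6, 4, 18, 10, 20, 10, 17]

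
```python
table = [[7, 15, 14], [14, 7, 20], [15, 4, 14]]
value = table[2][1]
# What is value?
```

table[2] = [15, 4, 14]. Taking column 1 of that row yields 4.

4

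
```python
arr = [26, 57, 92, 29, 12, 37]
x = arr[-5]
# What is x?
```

arr has length 6. Negative index -5 maps to positive index 6 + (-5) = 1. arr[1] = 57.

57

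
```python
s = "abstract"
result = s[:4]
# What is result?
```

s has length 8. The slice s[:4] selects indices [0, 1, 2, 3] (0->'a', 1->'b', 2->'s', 3->'t'), giving 'abst'.

'abst'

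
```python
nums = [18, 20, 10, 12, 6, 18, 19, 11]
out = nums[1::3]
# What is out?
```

nums has length 8. The slice nums[1::3] selects indices [1, 4, 7] (1->20, 4->6, 7->11), giving [20, 6, 11].

[20, 6, 11]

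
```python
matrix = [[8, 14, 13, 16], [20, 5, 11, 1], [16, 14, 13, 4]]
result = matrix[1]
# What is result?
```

matrix has 3 rows. Row 1 is [20, 5, 11, 1].

[20, 5, 11, 1]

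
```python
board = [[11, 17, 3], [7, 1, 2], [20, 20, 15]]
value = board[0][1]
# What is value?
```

board[0] = [11, 17, 3]. Taking column 1 of that row yields 17.

17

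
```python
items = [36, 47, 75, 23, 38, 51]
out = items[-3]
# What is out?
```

items has length 6. Negative index -3 maps to positive index 6 + (-3) = 3. items[3] = 23.

23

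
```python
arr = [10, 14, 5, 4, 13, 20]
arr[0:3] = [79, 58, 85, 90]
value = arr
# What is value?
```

arr starts as [10, 14, 5, 4, 13, 20] (length 6). The slice arr[0:3] covers indices [0, 1, 2] with values [10, 14, 5]. Replacing that slice with [79, 58, 85, 90] (different length) produces [79, 58, 85, 90, 4, 13, 20].

[79, 58, 85, 90, 4, 13, 20]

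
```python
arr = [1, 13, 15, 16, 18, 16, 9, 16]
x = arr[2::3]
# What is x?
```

arr has length 8. The slice arr[2::3] selects indices [2, 5] (2->15, 5->16), giving [15, 16].

[15, 16]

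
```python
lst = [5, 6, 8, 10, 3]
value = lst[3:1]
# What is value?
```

lst has length 5. The slice lst[3:1] resolves to an empty index range, so the result is [].

[]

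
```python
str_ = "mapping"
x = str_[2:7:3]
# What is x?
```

str_ has length 7. The slice str_[2:7:3] selects indices [2, 5] (2->'p', 5->'n'), giving 'pn'.

'pn'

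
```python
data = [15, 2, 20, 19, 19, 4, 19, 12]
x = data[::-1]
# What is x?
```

data has length 8. The slice data[::-1] selects indices [7, 6, 5, 4, 3, 2, 1, 0] (7->12, 6->19, 5->4, 4->19, 3->19, 2->20, 1->2, 0->15), giving [12, 19, 4, 19, 19, 20, 2, 15].

[12, 19, 4, 19, 19, 20, 2, 15]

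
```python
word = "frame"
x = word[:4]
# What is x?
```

word has length 5. The slice word[:4] selects indices [0, 1, 2, 3] (0->'f', 1->'r', 2->'a', 3->'m'), giving 'fram'.

'fram'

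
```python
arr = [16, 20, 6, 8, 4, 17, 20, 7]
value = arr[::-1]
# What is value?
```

arr has length 8. The slice arr[::-1] selects indices [7, 6, 5, 4, 3, 2, 1, 0] (7->7, 6->20, 5->17, 4->4, 3->8, 2->6, 1->20, 0->16), giving [7, 20, 17, 4, 8, 6, 20, 16].

[7, 20, 17, 4, 8, 6, 20, 16]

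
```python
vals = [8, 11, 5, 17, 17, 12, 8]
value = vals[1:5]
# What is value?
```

vals has length 7. The slice vals[1:5] selects indices [1, 2, 3, 4] (1->11, 2->5, 3->17, 4->17), giving [11, 5, 17, 17].

[11, 5, 17, 17]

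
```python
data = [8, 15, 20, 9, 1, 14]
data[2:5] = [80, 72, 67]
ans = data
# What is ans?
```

data starts as [8, 15, 20, 9, 1, 14] (length 6). The slice data[2:5] covers indices [2, 3, 4] with values [20, 9, 1]. Replacing that slice with [80, 72, 67] (same length) produces [8, 15, 80, 72, 67, 14].

[8, 15, 80, 72, 67, 14]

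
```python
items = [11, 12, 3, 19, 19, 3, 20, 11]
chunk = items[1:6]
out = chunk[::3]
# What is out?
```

items has length 8. The slice items[1:6] selects indices [1, 2, 3, 4, 5] (1->12, 2->3, 3->19, 4->19, 5->3), giving [12, 3, 19, 19, 3]. So chunk = [12, 3, 19, 19, 3]. chunk has length 5. The slice chunk[::3] selects indices [0, 3] (0->12, 3->19), giving [12, 19].

[12, 19]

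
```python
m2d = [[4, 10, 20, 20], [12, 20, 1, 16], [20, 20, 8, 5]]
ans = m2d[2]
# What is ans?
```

m2d has 3 rows. Row 2 is [20, 20, 8, 5].

[20, 20, 8, 5]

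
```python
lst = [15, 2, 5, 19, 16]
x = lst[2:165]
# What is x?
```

lst has length 5. The slice lst[2:165] selects indices [2, 3, 4] (2->5, 3->19, 4->16), giving [5, 19, 16].

[5, 19, 16]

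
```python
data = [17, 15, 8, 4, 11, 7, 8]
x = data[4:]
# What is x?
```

data has length 7. The slice data[4:] selects indices [4, 5, 6] (4->11, 5->7, 6->8), giving [11, 7, 8].

[11, 7, 8]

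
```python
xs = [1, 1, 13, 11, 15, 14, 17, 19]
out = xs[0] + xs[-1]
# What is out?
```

xs has length 8. xs[0] = 1.
xs has length 8. Negative index -1 maps to positive index 8 + (-1) = 7. xs[7] = 19.
Sum: 1 + 19 = 20.

20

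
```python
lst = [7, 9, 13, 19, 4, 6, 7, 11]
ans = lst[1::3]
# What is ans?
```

lst has length 8. The slice lst[1::3] selects indices [1, 4, 7] (1->9, 4->4, 7->11), giving [9, 4, 11].

[9, 4, 11]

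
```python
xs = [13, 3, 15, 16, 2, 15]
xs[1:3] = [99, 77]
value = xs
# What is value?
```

xs starts as [13, 3, 15, 16, 2, 15] (length 6). The slice xs[1:3] covers indices [1, 2] with values [3, 15]. Replacing that slice with [99, 77] (same length) produces [13, 99, 77, 16, 2, 15].

[13, 99, 77, 16, 2, 15]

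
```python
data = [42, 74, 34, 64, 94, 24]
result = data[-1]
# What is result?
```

data has length 6. Negative index -1 maps to positive index 6 + (-1) = 5. data[5] = 24.

24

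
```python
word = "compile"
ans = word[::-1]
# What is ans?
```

word has length 7. The slice word[::-1] selects indices [6, 5, 4, 3, 2, 1, 0] (6->'e', 5->'l', 4->'i', 3->'p', 2->'m', 1->'o', 0->'c'), giving 'elipmoc'.

'elipmoc'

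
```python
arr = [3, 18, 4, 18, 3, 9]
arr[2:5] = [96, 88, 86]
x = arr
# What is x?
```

arr starts as [3, 18, 4, 18, 3, 9] (length 6). The slice arr[2:5] covers indices [2, 3, 4] with values [4, 18, 3]. Replacing that slice with [96, 88, 86] (same length) produces [3, 18, 96, 88, 86, 9].

[3, 18, 96, 88, 86, 9]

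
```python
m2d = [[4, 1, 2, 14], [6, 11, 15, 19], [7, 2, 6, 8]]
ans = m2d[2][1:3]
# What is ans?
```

m2d[2] = [7, 2, 6, 8]. m2d[2] has length 4. The slice m2d[2][1:3] selects indices [1, 2] (1->2, 2->6), giving [2, 6].

[2, 6]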